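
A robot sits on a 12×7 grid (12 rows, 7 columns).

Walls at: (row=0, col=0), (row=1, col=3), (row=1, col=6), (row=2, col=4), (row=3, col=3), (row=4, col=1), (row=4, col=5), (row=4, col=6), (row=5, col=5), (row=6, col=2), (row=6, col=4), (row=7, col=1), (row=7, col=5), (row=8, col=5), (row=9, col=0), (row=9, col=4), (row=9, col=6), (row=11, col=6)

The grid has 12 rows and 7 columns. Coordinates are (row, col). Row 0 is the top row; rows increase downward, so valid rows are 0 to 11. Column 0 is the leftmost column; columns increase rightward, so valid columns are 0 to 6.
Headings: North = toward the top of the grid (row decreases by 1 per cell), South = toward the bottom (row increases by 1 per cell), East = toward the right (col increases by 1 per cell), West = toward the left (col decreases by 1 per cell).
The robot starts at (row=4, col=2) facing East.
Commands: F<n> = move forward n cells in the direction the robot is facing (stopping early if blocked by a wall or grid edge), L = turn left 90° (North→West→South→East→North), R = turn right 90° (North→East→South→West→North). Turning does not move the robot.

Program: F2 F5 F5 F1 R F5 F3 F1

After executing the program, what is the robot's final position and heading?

Answer: Final position: (row=5, col=4), facing South

Derivation:
Start: (row=4, col=2), facing East
  F2: move forward 2, now at (row=4, col=4)
  F5: move forward 0/5 (blocked), now at (row=4, col=4)
  F5: move forward 0/5 (blocked), now at (row=4, col=4)
  F1: move forward 0/1 (blocked), now at (row=4, col=4)
  R: turn right, now facing South
  F5: move forward 1/5 (blocked), now at (row=5, col=4)
  F3: move forward 0/3 (blocked), now at (row=5, col=4)
  F1: move forward 0/1 (blocked), now at (row=5, col=4)
Final: (row=5, col=4), facing South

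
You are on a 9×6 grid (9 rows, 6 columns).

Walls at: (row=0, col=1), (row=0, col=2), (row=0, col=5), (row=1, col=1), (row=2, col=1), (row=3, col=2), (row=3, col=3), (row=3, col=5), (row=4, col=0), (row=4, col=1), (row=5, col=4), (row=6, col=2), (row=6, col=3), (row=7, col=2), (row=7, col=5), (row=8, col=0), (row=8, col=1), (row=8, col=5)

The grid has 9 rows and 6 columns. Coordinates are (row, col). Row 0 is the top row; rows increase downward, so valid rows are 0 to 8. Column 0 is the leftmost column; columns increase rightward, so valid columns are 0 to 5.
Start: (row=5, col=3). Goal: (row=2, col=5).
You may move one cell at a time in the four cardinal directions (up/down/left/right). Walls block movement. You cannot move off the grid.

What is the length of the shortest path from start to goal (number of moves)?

BFS from (row=5, col=3) until reaching (row=2, col=5):
  Distance 0: (row=5, col=3)
  Distance 1: (row=4, col=3), (row=5, col=2)
  Distance 2: (row=4, col=2), (row=4, col=4), (row=5, col=1)
  Distance 3: (row=3, col=4), (row=4, col=5), (row=5, col=0), (row=6, col=1)
  Distance 4: (row=2, col=4), (row=5, col=5), (row=6, col=0), (row=7, col=1)
  Distance 5: (row=1, col=4), (row=2, col=3), (row=2, col=5), (row=6, col=5), (row=7, col=0)  <- goal reached here
One shortest path (5 moves): (row=5, col=3) -> (row=4, col=3) -> (row=4, col=4) -> (row=3, col=4) -> (row=2, col=4) -> (row=2, col=5)

Answer: Shortest path length: 5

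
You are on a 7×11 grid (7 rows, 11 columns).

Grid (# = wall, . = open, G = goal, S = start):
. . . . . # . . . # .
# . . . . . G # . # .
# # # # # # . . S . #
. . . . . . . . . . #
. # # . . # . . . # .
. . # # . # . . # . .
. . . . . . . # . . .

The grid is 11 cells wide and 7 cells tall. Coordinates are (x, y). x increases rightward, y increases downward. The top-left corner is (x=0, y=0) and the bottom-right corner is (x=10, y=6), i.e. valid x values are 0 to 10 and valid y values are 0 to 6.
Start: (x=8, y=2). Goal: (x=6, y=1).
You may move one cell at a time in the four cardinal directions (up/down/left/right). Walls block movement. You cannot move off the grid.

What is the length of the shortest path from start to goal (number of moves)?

Answer: Shortest path length: 3

Derivation:
BFS from (x=8, y=2) until reaching (x=6, y=1):
  Distance 0: (x=8, y=2)
  Distance 1: (x=8, y=1), (x=7, y=2), (x=9, y=2), (x=8, y=3)
  Distance 2: (x=8, y=0), (x=6, y=2), (x=7, y=3), (x=9, y=3), (x=8, y=4)
  Distance 3: (x=7, y=0), (x=6, y=1), (x=6, y=3), (x=7, y=4)  <- goal reached here
One shortest path (3 moves): (x=8, y=2) -> (x=7, y=2) -> (x=6, y=2) -> (x=6, y=1)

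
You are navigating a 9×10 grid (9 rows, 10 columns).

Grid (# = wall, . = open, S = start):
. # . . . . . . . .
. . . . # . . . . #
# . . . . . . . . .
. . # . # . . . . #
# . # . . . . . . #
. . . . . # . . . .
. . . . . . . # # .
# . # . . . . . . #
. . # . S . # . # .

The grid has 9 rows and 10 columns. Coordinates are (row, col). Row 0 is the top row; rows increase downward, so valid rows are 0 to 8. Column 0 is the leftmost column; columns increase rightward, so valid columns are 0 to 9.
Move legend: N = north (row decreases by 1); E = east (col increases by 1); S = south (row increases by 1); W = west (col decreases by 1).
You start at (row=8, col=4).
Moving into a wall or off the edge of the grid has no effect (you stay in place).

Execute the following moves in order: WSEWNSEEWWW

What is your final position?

Answer: Final position: (row=8, col=3)

Derivation:
Start: (row=8, col=4)
  W (west): (row=8, col=4) -> (row=8, col=3)
  S (south): blocked, stay at (row=8, col=3)
  E (east): (row=8, col=3) -> (row=8, col=4)
  W (west): (row=8, col=4) -> (row=8, col=3)
  N (north): (row=8, col=3) -> (row=7, col=3)
  S (south): (row=7, col=3) -> (row=8, col=3)
  E (east): (row=8, col=3) -> (row=8, col=4)
  E (east): (row=8, col=4) -> (row=8, col=5)
  W (west): (row=8, col=5) -> (row=8, col=4)
  W (west): (row=8, col=4) -> (row=8, col=3)
  W (west): blocked, stay at (row=8, col=3)
Final: (row=8, col=3)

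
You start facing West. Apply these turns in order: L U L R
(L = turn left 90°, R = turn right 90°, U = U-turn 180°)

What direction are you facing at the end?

Start: West
  L (left (90° counter-clockwise)) -> South
  U (U-turn (180°)) -> North
  L (left (90° counter-clockwise)) -> West
  R (right (90° clockwise)) -> North
Final: North

Answer: Final heading: North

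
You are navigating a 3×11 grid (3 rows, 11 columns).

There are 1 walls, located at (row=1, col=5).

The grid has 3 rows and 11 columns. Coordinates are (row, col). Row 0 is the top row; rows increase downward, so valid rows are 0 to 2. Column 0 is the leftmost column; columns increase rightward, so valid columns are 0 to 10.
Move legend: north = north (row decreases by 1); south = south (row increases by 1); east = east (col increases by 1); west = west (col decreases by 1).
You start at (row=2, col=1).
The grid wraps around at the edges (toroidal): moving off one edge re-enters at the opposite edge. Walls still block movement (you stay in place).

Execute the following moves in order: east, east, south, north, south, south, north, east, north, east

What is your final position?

Answer: Final position: (row=2, col=5)

Derivation:
Start: (row=2, col=1)
  east (east): (row=2, col=1) -> (row=2, col=2)
  east (east): (row=2, col=2) -> (row=2, col=3)
  south (south): (row=2, col=3) -> (row=0, col=3)
  north (north): (row=0, col=3) -> (row=2, col=3)
  south (south): (row=2, col=3) -> (row=0, col=3)
  south (south): (row=0, col=3) -> (row=1, col=3)
  north (north): (row=1, col=3) -> (row=0, col=3)
  east (east): (row=0, col=3) -> (row=0, col=4)
  north (north): (row=0, col=4) -> (row=2, col=4)
  east (east): (row=2, col=4) -> (row=2, col=5)
Final: (row=2, col=5)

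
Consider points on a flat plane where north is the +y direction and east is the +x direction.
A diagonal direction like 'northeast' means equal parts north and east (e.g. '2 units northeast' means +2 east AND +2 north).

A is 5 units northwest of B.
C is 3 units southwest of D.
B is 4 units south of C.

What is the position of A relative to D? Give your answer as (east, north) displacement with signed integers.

Answer: A is at (east=-8, north=-2) relative to D.

Derivation:
Place D at the origin (east=0, north=0).
  C is 3 units southwest of D: delta (east=-3, north=-3); C at (east=-3, north=-3).
  B is 4 units south of C: delta (east=+0, north=-4); B at (east=-3, north=-7).
  A is 5 units northwest of B: delta (east=-5, north=+5); A at (east=-8, north=-2).
Therefore A relative to D: (east=-8, north=-2).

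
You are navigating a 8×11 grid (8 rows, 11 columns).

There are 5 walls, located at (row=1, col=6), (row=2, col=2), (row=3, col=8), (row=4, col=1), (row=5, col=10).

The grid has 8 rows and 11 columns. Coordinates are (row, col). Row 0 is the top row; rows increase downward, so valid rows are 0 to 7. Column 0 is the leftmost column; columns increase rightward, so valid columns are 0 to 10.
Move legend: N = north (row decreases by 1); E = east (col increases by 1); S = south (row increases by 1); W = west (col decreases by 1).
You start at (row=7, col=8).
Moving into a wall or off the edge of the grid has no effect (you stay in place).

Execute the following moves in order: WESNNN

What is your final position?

Answer: Final position: (row=4, col=8)

Derivation:
Start: (row=7, col=8)
  W (west): (row=7, col=8) -> (row=7, col=7)
  E (east): (row=7, col=7) -> (row=7, col=8)
  S (south): blocked, stay at (row=7, col=8)
  N (north): (row=7, col=8) -> (row=6, col=8)
  N (north): (row=6, col=8) -> (row=5, col=8)
  N (north): (row=5, col=8) -> (row=4, col=8)
Final: (row=4, col=8)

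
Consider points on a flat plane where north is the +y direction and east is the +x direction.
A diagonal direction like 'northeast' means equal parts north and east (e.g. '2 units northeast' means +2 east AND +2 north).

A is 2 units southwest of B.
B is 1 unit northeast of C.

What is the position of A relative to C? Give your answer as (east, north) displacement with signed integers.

Answer: A is at (east=-1, north=-1) relative to C.

Derivation:
Place C at the origin (east=0, north=0).
  B is 1 unit northeast of C: delta (east=+1, north=+1); B at (east=1, north=1).
  A is 2 units southwest of B: delta (east=-2, north=-2); A at (east=-1, north=-1).
Therefore A relative to C: (east=-1, north=-1).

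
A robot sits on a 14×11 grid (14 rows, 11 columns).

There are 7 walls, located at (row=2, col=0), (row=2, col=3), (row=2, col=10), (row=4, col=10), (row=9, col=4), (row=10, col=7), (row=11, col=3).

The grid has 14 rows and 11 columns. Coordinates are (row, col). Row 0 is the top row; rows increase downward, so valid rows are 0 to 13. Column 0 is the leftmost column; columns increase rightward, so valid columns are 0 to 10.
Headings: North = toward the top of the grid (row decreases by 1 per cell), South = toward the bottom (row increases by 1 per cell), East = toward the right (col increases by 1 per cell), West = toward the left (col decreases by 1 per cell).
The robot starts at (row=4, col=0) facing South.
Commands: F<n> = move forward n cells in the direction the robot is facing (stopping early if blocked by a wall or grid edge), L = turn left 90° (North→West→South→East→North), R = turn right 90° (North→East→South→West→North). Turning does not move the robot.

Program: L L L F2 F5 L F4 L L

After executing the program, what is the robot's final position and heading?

Start: (row=4, col=0), facing South
  L: turn left, now facing East
  L: turn left, now facing North
  L: turn left, now facing West
  F2: move forward 0/2 (blocked), now at (row=4, col=0)
  F5: move forward 0/5 (blocked), now at (row=4, col=0)
  L: turn left, now facing South
  F4: move forward 4, now at (row=8, col=0)
  L: turn left, now facing East
  L: turn left, now facing North
Final: (row=8, col=0), facing North

Answer: Final position: (row=8, col=0), facing North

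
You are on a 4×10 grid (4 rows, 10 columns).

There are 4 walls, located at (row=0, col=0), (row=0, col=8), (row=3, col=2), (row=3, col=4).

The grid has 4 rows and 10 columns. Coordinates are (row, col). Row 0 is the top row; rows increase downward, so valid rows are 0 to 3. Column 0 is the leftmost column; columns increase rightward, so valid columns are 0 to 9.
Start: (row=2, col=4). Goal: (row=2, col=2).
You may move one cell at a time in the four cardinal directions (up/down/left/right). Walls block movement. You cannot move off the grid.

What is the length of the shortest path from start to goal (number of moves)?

Answer: Shortest path length: 2

Derivation:
BFS from (row=2, col=4) until reaching (row=2, col=2):
  Distance 0: (row=2, col=4)
  Distance 1: (row=1, col=4), (row=2, col=3), (row=2, col=5)
  Distance 2: (row=0, col=4), (row=1, col=3), (row=1, col=5), (row=2, col=2), (row=2, col=6), (row=3, col=3), (row=3, col=5)  <- goal reached here
One shortest path (2 moves): (row=2, col=4) -> (row=2, col=3) -> (row=2, col=2)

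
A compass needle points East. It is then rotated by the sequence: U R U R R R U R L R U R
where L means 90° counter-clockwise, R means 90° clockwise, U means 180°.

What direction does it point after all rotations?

Answer: Final heading: West

Derivation:
Start: East
  U (U-turn (180°)) -> West
  R (right (90° clockwise)) -> North
  U (U-turn (180°)) -> South
  R (right (90° clockwise)) -> West
  R (right (90° clockwise)) -> North
  R (right (90° clockwise)) -> East
  U (U-turn (180°)) -> West
  R (right (90° clockwise)) -> North
  L (left (90° counter-clockwise)) -> West
  R (right (90° clockwise)) -> North
  U (U-turn (180°)) -> South
  R (right (90° clockwise)) -> West
Final: West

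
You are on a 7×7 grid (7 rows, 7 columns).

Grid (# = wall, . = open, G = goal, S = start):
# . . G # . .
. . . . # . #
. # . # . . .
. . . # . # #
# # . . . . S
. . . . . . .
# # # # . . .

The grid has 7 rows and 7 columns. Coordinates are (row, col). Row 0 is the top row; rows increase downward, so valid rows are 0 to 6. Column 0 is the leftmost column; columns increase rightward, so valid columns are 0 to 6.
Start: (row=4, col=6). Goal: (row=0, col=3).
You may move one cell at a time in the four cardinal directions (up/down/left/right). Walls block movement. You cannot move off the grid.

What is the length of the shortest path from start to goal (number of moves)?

BFS from (row=4, col=6) until reaching (row=0, col=3):
  Distance 0: (row=4, col=6)
  Distance 1: (row=4, col=5), (row=5, col=6)
  Distance 2: (row=4, col=4), (row=5, col=5), (row=6, col=6)
  Distance 3: (row=3, col=4), (row=4, col=3), (row=5, col=4), (row=6, col=5)
  Distance 4: (row=2, col=4), (row=4, col=2), (row=5, col=3), (row=6, col=4)
  Distance 5: (row=2, col=5), (row=3, col=2), (row=5, col=2)
  Distance 6: (row=1, col=5), (row=2, col=2), (row=2, col=6), (row=3, col=1), (row=5, col=1)
  Distance 7: (row=0, col=5), (row=1, col=2), (row=3, col=0), (row=5, col=0)
  Distance 8: (row=0, col=2), (row=0, col=6), (row=1, col=1), (row=1, col=3), (row=2, col=0)
  Distance 9: (row=0, col=1), (row=0, col=3), (row=1, col=0)  <- goal reached here
One shortest path (9 moves): (row=4, col=6) -> (row=4, col=5) -> (row=4, col=4) -> (row=4, col=3) -> (row=4, col=2) -> (row=3, col=2) -> (row=2, col=2) -> (row=1, col=2) -> (row=1, col=3) -> (row=0, col=3)

Answer: Shortest path length: 9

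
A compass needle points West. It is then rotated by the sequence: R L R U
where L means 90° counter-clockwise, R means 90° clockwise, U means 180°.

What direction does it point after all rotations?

Start: West
  R (right (90° clockwise)) -> North
  L (left (90° counter-clockwise)) -> West
  R (right (90° clockwise)) -> North
  U (U-turn (180°)) -> South
Final: South

Answer: Final heading: South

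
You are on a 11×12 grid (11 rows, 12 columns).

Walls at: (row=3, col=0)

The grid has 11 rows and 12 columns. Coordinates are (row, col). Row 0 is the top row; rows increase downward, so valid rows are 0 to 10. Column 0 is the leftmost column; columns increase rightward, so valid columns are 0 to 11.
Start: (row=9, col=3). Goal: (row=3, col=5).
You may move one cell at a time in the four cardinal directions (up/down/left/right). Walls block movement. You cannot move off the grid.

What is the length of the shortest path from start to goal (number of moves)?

Answer: Shortest path length: 8

Derivation:
BFS from (row=9, col=3) until reaching (row=3, col=5):
  Distance 0: (row=9, col=3)
  Distance 1: (row=8, col=3), (row=9, col=2), (row=9, col=4), (row=10, col=3)
  Distance 2: (row=7, col=3), (row=8, col=2), (row=8, col=4), (row=9, col=1), (row=9, col=5), (row=10, col=2), (row=10, col=4)
  Distance 3: (row=6, col=3), (row=7, col=2), (row=7, col=4), (row=8, col=1), (row=8, col=5), (row=9, col=0), (row=9, col=6), (row=10, col=1), (row=10, col=5)
  Distance 4: (row=5, col=3), (row=6, col=2), (row=6, col=4), (row=7, col=1), (row=7, col=5), (row=8, col=0), (row=8, col=6), (row=9, col=7), (row=10, col=0), (row=10, col=6)
  Distance 5: (row=4, col=3), (row=5, col=2), (row=5, col=4), (row=6, col=1), (row=6, col=5), (row=7, col=0), (row=7, col=6), (row=8, col=7), (row=9, col=8), (row=10, col=7)
  Distance 6: (row=3, col=3), (row=4, col=2), (row=4, col=4), (row=5, col=1), (row=5, col=5), (row=6, col=0), (row=6, col=6), (row=7, col=7), (row=8, col=8), (row=9, col=9), (row=10, col=8)
  Distance 7: (row=2, col=3), (row=3, col=2), (row=3, col=4), (row=4, col=1), (row=4, col=5), (row=5, col=0), (row=5, col=6), (row=6, col=7), (row=7, col=8), (row=8, col=9), (row=9, col=10), (row=10, col=9)
  Distance 8: (row=1, col=3), (row=2, col=2), (row=2, col=4), (row=3, col=1), (row=3, col=5), (row=4, col=0), (row=4, col=6), (row=5, col=7), (row=6, col=8), (row=7, col=9), (row=8, col=10), (row=9, col=11), (row=10, col=10)  <- goal reached here
One shortest path (8 moves): (row=9, col=3) -> (row=9, col=4) -> (row=9, col=5) -> (row=8, col=5) -> (row=7, col=5) -> (row=6, col=5) -> (row=5, col=5) -> (row=4, col=5) -> (row=3, col=5)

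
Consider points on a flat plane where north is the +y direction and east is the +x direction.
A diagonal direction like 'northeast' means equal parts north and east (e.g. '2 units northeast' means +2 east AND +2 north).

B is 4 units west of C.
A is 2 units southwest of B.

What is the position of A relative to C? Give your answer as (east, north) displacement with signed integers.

Answer: A is at (east=-6, north=-2) relative to C.

Derivation:
Place C at the origin (east=0, north=0).
  B is 4 units west of C: delta (east=-4, north=+0); B at (east=-4, north=0).
  A is 2 units southwest of B: delta (east=-2, north=-2); A at (east=-6, north=-2).
Therefore A relative to C: (east=-6, north=-2).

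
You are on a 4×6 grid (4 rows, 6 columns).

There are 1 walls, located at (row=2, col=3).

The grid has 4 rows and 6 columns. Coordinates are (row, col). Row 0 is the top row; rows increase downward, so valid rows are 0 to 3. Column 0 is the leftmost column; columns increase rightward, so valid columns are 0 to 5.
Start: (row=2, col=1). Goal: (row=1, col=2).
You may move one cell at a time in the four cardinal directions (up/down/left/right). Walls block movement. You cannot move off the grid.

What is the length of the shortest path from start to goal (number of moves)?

Answer: Shortest path length: 2

Derivation:
BFS from (row=2, col=1) until reaching (row=1, col=2):
  Distance 0: (row=2, col=1)
  Distance 1: (row=1, col=1), (row=2, col=0), (row=2, col=2), (row=3, col=1)
  Distance 2: (row=0, col=1), (row=1, col=0), (row=1, col=2), (row=3, col=0), (row=3, col=2)  <- goal reached here
One shortest path (2 moves): (row=2, col=1) -> (row=2, col=2) -> (row=1, col=2)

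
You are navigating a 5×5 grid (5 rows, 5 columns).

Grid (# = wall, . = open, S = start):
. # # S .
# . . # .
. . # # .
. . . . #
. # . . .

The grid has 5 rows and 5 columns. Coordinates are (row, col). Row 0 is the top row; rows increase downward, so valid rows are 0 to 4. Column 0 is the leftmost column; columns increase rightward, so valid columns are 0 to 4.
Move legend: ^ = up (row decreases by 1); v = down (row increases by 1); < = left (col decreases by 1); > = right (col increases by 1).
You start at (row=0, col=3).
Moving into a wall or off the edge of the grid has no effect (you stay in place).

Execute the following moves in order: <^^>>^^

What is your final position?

Start: (row=0, col=3)
  < (left): blocked, stay at (row=0, col=3)
  ^ (up): blocked, stay at (row=0, col=3)
  ^ (up): blocked, stay at (row=0, col=3)
  > (right): (row=0, col=3) -> (row=0, col=4)
  > (right): blocked, stay at (row=0, col=4)
  ^ (up): blocked, stay at (row=0, col=4)
  ^ (up): blocked, stay at (row=0, col=4)
Final: (row=0, col=4)

Answer: Final position: (row=0, col=4)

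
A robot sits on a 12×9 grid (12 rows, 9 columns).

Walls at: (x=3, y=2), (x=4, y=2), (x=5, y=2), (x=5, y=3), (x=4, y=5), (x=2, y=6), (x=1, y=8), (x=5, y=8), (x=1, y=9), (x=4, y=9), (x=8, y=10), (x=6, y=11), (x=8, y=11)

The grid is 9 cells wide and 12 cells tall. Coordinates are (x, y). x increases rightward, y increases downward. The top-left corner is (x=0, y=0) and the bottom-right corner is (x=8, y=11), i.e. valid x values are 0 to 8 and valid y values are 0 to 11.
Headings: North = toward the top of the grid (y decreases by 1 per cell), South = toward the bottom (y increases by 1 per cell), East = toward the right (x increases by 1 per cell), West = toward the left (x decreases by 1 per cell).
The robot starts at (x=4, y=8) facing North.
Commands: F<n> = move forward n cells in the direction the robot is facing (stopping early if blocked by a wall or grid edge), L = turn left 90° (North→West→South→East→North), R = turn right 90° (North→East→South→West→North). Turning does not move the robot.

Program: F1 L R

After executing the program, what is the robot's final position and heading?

Start: (x=4, y=8), facing North
  F1: move forward 1, now at (x=4, y=7)
  L: turn left, now facing West
  R: turn right, now facing North
Final: (x=4, y=7), facing North

Answer: Final position: (x=4, y=7), facing North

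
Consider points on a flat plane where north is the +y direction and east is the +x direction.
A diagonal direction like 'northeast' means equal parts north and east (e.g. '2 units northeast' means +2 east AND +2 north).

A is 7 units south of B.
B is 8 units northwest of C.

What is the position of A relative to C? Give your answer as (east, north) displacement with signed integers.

Answer: A is at (east=-8, north=1) relative to C.

Derivation:
Place C at the origin (east=0, north=0).
  B is 8 units northwest of C: delta (east=-8, north=+8); B at (east=-8, north=8).
  A is 7 units south of B: delta (east=+0, north=-7); A at (east=-8, north=1).
Therefore A relative to C: (east=-8, north=1).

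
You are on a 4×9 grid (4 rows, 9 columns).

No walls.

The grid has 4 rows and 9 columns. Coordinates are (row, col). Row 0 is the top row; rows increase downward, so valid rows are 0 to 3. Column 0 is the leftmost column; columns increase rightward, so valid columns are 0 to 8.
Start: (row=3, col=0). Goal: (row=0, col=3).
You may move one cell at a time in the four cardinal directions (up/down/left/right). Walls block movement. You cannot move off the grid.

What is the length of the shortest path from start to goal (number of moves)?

BFS from (row=3, col=0) until reaching (row=0, col=3):
  Distance 0: (row=3, col=0)
  Distance 1: (row=2, col=0), (row=3, col=1)
  Distance 2: (row=1, col=0), (row=2, col=1), (row=3, col=2)
  Distance 3: (row=0, col=0), (row=1, col=1), (row=2, col=2), (row=3, col=3)
  Distance 4: (row=0, col=1), (row=1, col=2), (row=2, col=3), (row=3, col=4)
  Distance 5: (row=0, col=2), (row=1, col=3), (row=2, col=4), (row=3, col=5)
  Distance 6: (row=0, col=3), (row=1, col=4), (row=2, col=5), (row=3, col=6)  <- goal reached here
One shortest path (6 moves): (row=3, col=0) -> (row=3, col=1) -> (row=3, col=2) -> (row=3, col=3) -> (row=2, col=3) -> (row=1, col=3) -> (row=0, col=3)

Answer: Shortest path length: 6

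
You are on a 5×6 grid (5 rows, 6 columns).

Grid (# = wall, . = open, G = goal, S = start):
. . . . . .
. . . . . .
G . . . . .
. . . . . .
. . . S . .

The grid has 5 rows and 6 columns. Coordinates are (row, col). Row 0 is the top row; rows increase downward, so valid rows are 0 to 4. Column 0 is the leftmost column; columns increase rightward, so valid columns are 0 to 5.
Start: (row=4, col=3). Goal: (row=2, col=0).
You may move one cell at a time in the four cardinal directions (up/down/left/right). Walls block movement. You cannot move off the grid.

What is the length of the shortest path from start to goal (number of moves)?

Answer: Shortest path length: 5

Derivation:
BFS from (row=4, col=3) until reaching (row=2, col=0):
  Distance 0: (row=4, col=3)
  Distance 1: (row=3, col=3), (row=4, col=2), (row=4, col=4)
  Distance 2: (row=2, col=3), (row=3, col=2), (row=3, col=4), (row=4, col=1), (row=4, col=5)
  Distance 3: (row=1, col=3), (row=2, col=2), (row=2, col=4), (row=3, col=1), (row=3, col=5), (row=4, col=0)
  Distance 4: (row=0, col=3), (row=1, col=2), (row=1, col=4), (row=2, col=1), (row=2, col=5), (row=3, col=0)
  Distance 5: (row=0, col=2), (row=0, col=4), (row=1, col=1), (row=1, col=5), (row=2, col=0)  <- goal reached here
One shortest path (5 moves): (row=4, col=3) -> (row=4, col=2) -> (row=4, col=1) -> (row=4, col=0) -> (row=3, col=0) -> (row=2, col=0)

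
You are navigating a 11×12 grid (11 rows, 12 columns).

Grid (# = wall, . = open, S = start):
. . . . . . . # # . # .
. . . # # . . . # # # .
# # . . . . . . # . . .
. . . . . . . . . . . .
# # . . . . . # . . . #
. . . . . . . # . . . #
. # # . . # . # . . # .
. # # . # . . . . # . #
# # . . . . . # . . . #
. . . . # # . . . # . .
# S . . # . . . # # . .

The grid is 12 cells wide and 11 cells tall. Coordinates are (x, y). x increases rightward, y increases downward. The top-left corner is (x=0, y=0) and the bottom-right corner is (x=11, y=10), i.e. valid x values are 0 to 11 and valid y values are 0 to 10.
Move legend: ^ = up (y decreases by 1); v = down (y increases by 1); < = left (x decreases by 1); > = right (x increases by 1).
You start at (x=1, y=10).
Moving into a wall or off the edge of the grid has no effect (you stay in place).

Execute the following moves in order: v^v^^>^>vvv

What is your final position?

Answer: Final position: (x=3, y=10)

Derivation:
Start: (x=1, y=10)
  v (down): blocked, stay at (x=1, y=10)
  ^ (up): (x=1, y=10) -> (x=1, y=9)
  v (down): (x=1, y=9) -> (x=1, y=10)
  ^ (up): (x=1, y=10) -> (x=1, y=9)
  ^ (up): blocked, stay at (x=1, y=9)
  > (right): (x=1, y=9) -> (x=2, y=9)
  ^ (up): (x=2, y=9) -> (x=2, y=8)
  > (right): (x=2, y=8) -> (x=3, y=8)
  v (down): (x=3, y=8) -> (x=3, y=9)
  v (down): (x=3, y=9) -> (x=3, y=10)
  v (down): blocked, stay at (x=3, y=10)
Final: (x=3, y=10)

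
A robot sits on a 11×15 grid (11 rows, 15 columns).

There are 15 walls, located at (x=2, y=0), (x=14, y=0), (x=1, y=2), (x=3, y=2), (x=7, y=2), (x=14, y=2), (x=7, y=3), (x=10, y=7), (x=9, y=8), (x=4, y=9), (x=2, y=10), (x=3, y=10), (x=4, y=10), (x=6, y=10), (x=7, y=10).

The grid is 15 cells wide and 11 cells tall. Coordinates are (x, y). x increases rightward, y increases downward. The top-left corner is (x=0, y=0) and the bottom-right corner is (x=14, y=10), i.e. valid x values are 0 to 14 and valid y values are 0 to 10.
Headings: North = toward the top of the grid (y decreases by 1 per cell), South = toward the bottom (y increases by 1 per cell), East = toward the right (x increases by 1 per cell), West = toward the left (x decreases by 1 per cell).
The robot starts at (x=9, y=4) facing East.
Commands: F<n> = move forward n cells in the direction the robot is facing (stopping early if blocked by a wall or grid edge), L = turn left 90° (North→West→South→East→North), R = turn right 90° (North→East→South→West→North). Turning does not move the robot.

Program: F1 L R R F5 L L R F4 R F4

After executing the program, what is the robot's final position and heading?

Answer: Final position: (x=14, y=10), facing South

Derivation:
Start: (x=9, y=4), facing East
  F1: move forward 1, now at (x=10, y=4)
  L: turn left, now facing North
  R: turn right, now facing East
  R: turn right, now facing South
  F5: move forward 2/5 (blocked), now at (x=10, y=6)
  L: turn left, now facing East
  L: turn left, now facing North
  R: turn right, now facing East
  F4: move forward 4, now at (x=14, y=6)
  R: turn right, now facing South
  F4: move forward 4, now at (x=14, y=10)
Final: (x=14, y=10), facing South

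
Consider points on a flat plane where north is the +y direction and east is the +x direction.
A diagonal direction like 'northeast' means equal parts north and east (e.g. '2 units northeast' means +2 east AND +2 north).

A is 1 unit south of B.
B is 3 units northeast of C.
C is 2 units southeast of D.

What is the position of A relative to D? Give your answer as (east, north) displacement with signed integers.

Place D at the origin (east=0, north=0).
  C is 2 units southeast of D: delta (east=+2, north=-2); C at (east=2, north=-2).
  B is 3 units northeast of C: delta (east=+3, north=+3); B at (east=5, north=1).
  A is 1 unit south of B: delta (east=+0, north=-1); A at (east=5, north=0).
Therefore A relative to D: (east=5, north=0).

Answer: A is at (east=5, north=0) relative to D.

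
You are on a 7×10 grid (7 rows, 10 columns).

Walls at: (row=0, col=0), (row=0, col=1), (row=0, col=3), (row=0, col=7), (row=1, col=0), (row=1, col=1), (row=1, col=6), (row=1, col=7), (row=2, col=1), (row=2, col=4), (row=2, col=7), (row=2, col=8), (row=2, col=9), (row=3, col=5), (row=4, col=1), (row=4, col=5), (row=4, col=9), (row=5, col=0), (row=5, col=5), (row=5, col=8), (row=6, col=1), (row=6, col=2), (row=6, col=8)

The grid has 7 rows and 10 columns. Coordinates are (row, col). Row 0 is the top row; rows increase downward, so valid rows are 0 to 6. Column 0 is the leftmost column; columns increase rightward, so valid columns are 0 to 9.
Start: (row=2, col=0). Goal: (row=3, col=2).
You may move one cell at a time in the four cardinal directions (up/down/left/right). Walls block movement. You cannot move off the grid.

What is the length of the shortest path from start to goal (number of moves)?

Answer: Shortest path length: 3

Derivation:
BFS from (row=2, col=0) until reaching (row=3, col=2):
  Distance 0: (row=2, col=0)
  Distance 1: (row=3, col=0)
  Distance 2: (row=3, col=1), (row=4, col=0)
  Distance 3: (row=3, col=2)  <- goal reached here
One shortest path (3 moves): (row=2, col=0) -> (row=3, col=0) -> (row=3, col=1) -> (row=3, col=2)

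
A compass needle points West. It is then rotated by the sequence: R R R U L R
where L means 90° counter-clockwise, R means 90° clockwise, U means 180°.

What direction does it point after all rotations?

Answer: Final heading: North

Derivation:
Start: West
  R (right (90° clockwise)) -> North
  R (right (90° clockwise)) -> East
  R (right (90° clockwise)) -> South
  U (U-turn (180°)) -> North
  L (left (90° counter-clockwise)) -> West
  R (right (90° clockwise)) -> North
Final: North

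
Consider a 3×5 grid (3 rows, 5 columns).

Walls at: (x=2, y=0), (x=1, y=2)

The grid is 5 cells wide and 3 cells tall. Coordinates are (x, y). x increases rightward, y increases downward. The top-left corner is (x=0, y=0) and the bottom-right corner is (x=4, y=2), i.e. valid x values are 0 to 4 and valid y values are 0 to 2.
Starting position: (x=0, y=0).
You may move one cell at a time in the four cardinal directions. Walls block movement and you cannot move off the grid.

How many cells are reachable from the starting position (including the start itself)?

BFS flood-fill from (x=0, y=0):
  Distance 0: (x=0, y=0)
  Distance 1: (x=1, y=0), (x=0, y=1)
  Distance 2: (x=1, y=1), (x=0, y=2)
  Distance 3: (x=2, y=1)
  Distance 4: (x=3, y=1), (x=2, y=2)
  Distance 5: (x=3, y=0), (x=4, y=1), (x=3, y=2)
  Distance 6: (x=4, y=0), (x=4, y=2)
Total reachable: 13 (grid has 13 open cells total)

Answer: Reachable cells: 13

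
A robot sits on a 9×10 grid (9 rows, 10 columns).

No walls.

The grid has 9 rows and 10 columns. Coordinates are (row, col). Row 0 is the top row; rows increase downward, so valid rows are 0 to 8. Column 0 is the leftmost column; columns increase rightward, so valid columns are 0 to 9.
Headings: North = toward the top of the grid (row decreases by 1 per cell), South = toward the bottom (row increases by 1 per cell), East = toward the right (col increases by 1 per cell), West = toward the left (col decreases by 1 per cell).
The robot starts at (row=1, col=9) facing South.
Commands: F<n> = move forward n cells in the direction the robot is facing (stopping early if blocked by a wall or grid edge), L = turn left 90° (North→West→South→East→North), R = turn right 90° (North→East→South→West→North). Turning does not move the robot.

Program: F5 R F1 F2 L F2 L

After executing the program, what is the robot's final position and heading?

Start: (row=1, col=9), facing South
  F5: move forward 5, now at (row=6, col=9)
  R: turn right, now facing West
  F1: move forward 1, now at (row=6, col=8)
  F2: move forward 2, now at (row=6, col=6)
  L: turn left, now facing South
  F2: move forward 2, now at (row=8, col=6)
  L: turn left, now facing East
Final: (row=8, col=6), facing East

Answer: Final position: (row=8, col=6), facing East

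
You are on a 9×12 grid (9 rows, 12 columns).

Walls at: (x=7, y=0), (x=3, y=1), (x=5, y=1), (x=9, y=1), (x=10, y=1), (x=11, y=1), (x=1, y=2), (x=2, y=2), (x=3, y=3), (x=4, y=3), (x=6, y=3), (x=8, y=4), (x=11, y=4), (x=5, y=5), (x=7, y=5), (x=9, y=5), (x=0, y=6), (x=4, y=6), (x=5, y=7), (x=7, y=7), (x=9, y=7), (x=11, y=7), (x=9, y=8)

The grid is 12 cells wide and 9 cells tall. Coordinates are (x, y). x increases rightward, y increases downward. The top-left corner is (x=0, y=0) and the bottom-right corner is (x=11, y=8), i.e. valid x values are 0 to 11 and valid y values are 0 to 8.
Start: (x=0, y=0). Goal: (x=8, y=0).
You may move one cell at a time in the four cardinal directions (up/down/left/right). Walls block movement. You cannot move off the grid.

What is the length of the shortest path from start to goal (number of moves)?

Answer: Shortest path length: 10

Derivation:
BFS from (x=0, y=0) until reaching (x=8, y=0):
  Distance 0: (x=0, y=0)
  Distance 1: (x=1, y=0), (x=0, y=1)
  Distance 2: (x=2, y=0), (x=1, y=1), (x=0, y=2)
  Distance 3: (x=3, y=0), (x=2, y=1), (x=0, y=3)
  Distance 4: (x=4, y=0), (x=1, y=3), (x=0, y=4)
  Distance 5: (x=5, y=0), (x=4, y=1), (x=2, y=3), (x=1, y=4), (x=0, y=5)
  Distance 6: (x=6, y=0), (x=4, y=2), (x=2, y=4), (x=1, y=5)
  Distance 7: (x=6, y=1), (x=3, y=2), (x=5, y=2), (x=3, y=4), (x=2, y=5), (x=1, y=6)
  Distance 8: (x=7, y=1), (x=6, y=2), (x=5, y=3), (x=4, y=4), (x=3, y=5), (x=2, y=6), (x=1, y=7)
  Distance 9: (x=8, y=1), (x=7, y=2), (x=5, y=4), (x=4, y=5), (x=3, y=6), (x=0, y=7), (x=2, y=7), (x=1, y=8)
  Distance 10: (x=8, y=0), (x=8, y=2), (x=7, y=3), (x=6, y=4), (x=3, y=7), (x=0, y=8), (x=2, y=8)  <- goal reached here
One shortest path (10 moves): (x=0, y=0) -> (x=1, y=0) -> (x=2, y=0) -> (x=3, y=0) -> (x=4, y=0) -> (x=5, y=0) -> (x=6, y=0) -> (x=6, y=1) -> (x=7, y=1) -> (x=8, y=1) -> (x=8, y=0)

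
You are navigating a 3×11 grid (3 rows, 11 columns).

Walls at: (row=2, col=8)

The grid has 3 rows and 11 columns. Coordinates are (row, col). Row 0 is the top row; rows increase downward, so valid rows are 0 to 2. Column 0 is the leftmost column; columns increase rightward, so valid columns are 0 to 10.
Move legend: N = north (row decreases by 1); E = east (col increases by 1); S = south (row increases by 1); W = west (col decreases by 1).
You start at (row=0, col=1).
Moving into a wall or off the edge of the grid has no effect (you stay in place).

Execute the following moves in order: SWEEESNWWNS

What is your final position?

Answer: Final position: (row=1, col=1)

Derivation:
Start: (row=0, col=1)
  S (south): (row=0, col=1) -> (row=1, col=1)
  W (west): (row=1, col=1) -> (row=1, col=0)
  E (east): (row=1, col=0) -> (row=1, col=1)
  E (east): (row=1, col=1) -> (row=1, col=2)
  E (east): (row=1, col=2) -> (row=1, col=3)
  S (south): (row=1, col=3) -> (row=2, col=3)
  N (north): (row=2, col=3) -> (row=1, col=3)
  W (west): (row=1, col=3) -> (row=1, col=2)
  W (west): (row=1, col=2) -> (row=1, col=1)
  N (north): (row=1, col=1) -> (row=0, col=1)
  S (south): (row=0, col=1) -> (row=1, col=1)
Final: (row=1, col=1)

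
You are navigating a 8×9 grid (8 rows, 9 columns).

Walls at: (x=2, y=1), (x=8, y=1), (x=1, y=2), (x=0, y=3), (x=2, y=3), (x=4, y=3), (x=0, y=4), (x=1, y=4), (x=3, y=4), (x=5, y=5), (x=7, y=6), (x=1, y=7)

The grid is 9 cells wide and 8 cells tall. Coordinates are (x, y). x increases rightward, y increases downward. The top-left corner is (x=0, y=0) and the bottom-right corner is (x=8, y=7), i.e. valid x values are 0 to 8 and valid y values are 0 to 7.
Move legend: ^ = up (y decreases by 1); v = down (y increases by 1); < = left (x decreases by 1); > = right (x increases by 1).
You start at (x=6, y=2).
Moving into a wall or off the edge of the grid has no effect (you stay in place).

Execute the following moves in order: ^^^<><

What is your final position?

Start: (x=6, y=2)
  ^ (up): (x=6, y=2) -> (x=6, y=1)
  ^ (up): (x=6, y=1) -> (x=6, y=0)
  ^ (up): blocked, stay at (x=6, y=0)
  < (left): (x=6, y=0) -> (x=5, y=0)
  > (right): (x=5, y=0) -> (x=6, y=0)
  < (left): (x=6, y=0) -> (x=5, y=0)
Final: (x=5, y=0)

Answer: Final position: (x=5, y=0)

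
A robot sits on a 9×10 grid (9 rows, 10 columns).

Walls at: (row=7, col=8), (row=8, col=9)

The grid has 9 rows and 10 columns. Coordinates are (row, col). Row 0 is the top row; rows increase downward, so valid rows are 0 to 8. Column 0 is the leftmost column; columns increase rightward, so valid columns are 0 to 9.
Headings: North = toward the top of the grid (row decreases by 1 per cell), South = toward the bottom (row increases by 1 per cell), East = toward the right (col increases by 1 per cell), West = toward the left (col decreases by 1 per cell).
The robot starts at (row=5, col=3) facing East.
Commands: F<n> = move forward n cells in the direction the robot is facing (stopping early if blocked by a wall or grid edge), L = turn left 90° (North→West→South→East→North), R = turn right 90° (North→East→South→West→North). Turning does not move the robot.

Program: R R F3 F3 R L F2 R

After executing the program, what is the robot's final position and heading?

Start: (row=5, col=3), facing East
  R: turn right, now facing South
  R: turn right, now facing West
  F3: move forward 3, now at (row=5, col=0)
  F3: move forward 0/3 (blocked), now at (row=5, col=0)
  R: turn right, now facing North
  L: turn left, now facing West
  F2: move forward 0/2 (blocked), now at (row=5, col=0)
  R: turn right, now facing North
Final: (row=5, col=0), facing North

Answer: Final position: (row=5, col=0), facing North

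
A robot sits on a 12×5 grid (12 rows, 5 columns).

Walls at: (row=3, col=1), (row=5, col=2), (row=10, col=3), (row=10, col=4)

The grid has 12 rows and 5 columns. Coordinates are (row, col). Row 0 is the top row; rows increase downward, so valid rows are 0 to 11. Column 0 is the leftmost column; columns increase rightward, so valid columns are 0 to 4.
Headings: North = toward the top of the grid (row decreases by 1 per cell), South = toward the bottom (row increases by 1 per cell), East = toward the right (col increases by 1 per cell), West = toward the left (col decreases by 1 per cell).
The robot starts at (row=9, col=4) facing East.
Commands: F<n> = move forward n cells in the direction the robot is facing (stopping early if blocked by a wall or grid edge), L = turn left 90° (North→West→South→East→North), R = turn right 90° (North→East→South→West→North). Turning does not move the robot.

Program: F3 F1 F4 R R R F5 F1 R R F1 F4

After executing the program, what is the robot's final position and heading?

Start: (row=9, col=4), facing East
  F3: move forward 0/3 (blocked), now at (row=9, col=4)
  F1: move forward 0/1 (blocked), now at (row=9, col=4)
  F4: move forward 0/4 (blocked), now at (row=9, col=4)
  R: turn right, now facing South
  R: turn right, now facing West
  R: turn right, now facing North
  F5: move forward 5, now at (row=4, col=4)
  F1: move forward 1, now at (row=3, col=4)
  R: turn right, now facing East
  R: turn right, now facing South
  F1: move forward 1, now at (row=4, col=4)
  F4: move forward 4, now at (row=8, col=4)
Final: (row=8, col=4), facing South

Answer: Final position: (row=8, col=4), facing South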